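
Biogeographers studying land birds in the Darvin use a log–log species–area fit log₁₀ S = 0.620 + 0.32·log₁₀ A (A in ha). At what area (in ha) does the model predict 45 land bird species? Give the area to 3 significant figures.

45 = 4.169 × A^0.32  ⇒  A^0.32 = 45/4.169 = 10.79
ln A = ln(10.79) / 0.32 = 2.3791 / 0.32 = 7.4346
A = e^7.4346 ≈ 1694 ha

1690 ha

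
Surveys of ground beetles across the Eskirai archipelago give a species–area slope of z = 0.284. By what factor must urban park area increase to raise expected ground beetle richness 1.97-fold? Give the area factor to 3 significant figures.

(A₂/A₁)^0.284 = 1.97, so A₂/A₁ = 1.97^(1/0.284) = 1.97^3.521
ln(A₂/A₁) = ln 1.97 / 0.284 = 0.6780 / 0.284 = 2.3874
A₂/A₁ = e^2.3874 ≈ 10.89

10.9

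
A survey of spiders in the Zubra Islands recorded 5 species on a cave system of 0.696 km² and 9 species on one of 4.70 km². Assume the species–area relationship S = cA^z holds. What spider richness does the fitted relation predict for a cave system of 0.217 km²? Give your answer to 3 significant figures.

3.49

z = ln(9/5) / ln(4.7/0.696) = 0.5878 / 1.9100 = 0.3077
c = 5 / 0.696^0.3077 = 5 / 0.8945 = 5.59
S₃ = 5.59 × 0.217^0.3077 = 5.59 × 0.6249 ≈ 3.493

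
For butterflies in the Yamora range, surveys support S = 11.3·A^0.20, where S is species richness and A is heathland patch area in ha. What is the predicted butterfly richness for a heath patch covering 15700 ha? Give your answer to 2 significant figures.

S = 11.3 × 15700^0.2
ln S = ln 11.3 + 0.2 × ln 15700 = 2.4248 + 0.2 × 9.6614 = 4.3571
S = e^4.3571 ≈ 78.03

78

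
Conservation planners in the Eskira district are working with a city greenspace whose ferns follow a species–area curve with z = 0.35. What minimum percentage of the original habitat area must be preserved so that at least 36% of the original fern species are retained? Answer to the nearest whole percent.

5%

Need (A_new/A_old)^0.35 = 0.36, so A_new/A_old = 0.36^(1/0.35) = 0.36^2.857
ln(A_new/A_old) = ln 0.36 / 0.35 = -1.0217 / 0.35 = -2.9190
A_new/A_old = e^-2.9190 ≈ 0.05399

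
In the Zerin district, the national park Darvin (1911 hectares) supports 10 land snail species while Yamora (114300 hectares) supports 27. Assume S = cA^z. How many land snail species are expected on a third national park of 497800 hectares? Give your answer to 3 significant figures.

z = ln(27/10) / ln(114300/1911) = 0.9933 / 4.0912 = 0.2428
c = 10 / 1911^0.2428 = 10 / 6.261 = 1.597
S₃ = 1.597 × 497800^0.2428 = 1.597 × 24.16 ≈ 38.59

38.6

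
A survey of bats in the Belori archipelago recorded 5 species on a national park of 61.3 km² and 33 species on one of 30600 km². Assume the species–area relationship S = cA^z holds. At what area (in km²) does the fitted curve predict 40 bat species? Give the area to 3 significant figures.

z = ln(33/5) / ln(30600/61.3) = 1.8871 / 6.2130 = 0.3037
c = 5 / 61.3^0.3037 = 5 / 3.491 = 1.432
A = (40/1.432)^(1/0.3037) ⇒ ln A = ln(27.93)/0.3037 = 10.9621
A = e^10.9621 ≈ 57648 km²

57600 km²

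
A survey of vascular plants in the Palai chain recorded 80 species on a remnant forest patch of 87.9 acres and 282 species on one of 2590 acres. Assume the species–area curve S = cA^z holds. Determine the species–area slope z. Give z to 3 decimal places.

Taking logs: ln S = ln c + z ln A, so z = (ln S₂ − ln S₁)/(ln A₂ − ln A₁).
z = ln(282/80) / ln(2590/87.9) = ln(3.525) / ln(29.47) = 1.2599 / 3.3832 = 0.3724

0.372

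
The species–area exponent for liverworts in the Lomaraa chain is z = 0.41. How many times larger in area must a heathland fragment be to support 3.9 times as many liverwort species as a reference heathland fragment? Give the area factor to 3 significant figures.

27.6

(A₂/A₁)^0.41 = 3.9, so A₂/A₁ = 3.9^(1/0.41) = 3.9^2.439
ln(A₂/A₁) = ln 3.9 / 0.41 = 1.3610 / 0.41 = 3.3195
A₂/A₁ = e^3.3195 ≈ 27.65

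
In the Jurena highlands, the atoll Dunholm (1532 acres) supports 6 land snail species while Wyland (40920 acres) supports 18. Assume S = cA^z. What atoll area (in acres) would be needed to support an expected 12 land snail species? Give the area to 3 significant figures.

12200 acres

z = ln(18/6) / ln(40920/1532) = 1.0986 / 3.2850 = 0.3344
c = 6 / 1532^0.3344 = 6 / 11.62 = 0.5163
A = (12/0.5163)^(1/0.3344) ⇒ ln A = ln(23.24)/0.3344 = 9.4070
A = e^9.4070 ≈ 12173 acres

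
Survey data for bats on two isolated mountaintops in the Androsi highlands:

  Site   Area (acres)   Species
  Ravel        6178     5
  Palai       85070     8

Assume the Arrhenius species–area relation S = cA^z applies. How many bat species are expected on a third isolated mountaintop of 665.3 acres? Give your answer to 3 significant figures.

3.35

z = ln(8/5) / ln(85070/6178) = 0.4700 / 2.6225 = 0.1792
c = 5 / 6178^0.1792 = 5 / 4.78 = 1.046
S₃ = 1.046 × 665.3^0.1792 = 1.046 × 3.206 ≈ 3.354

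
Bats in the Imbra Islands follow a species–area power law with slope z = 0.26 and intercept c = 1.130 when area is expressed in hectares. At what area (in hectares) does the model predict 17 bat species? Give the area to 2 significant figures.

34000 hectares

17 = 1.13 × A^0.26  ⇒  A^0.26 = 17/1.13 = 15.04
ln A = ln(15.04) / 0.26 = 2.7110 / 0.26 = 10.4269
A = e^10.4269 ≈ 33756 hectares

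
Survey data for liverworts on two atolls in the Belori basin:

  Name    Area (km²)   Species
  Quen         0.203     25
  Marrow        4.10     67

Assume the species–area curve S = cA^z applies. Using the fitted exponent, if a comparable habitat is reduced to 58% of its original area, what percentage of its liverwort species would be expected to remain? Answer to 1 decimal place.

83.6%

z = ln(67/25) / ln(4.1/0.203) = 0.9858 / 3.0055 = 0.3280
S_new/S_old = (A_new/A_old)^z = 0.58^0.3280 = exp(0.3280 × -0.5447) = 0.8364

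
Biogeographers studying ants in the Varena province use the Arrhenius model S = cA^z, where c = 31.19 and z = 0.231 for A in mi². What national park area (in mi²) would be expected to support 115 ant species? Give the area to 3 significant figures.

115 = 31.19 × A^0.231  ⇒  A^0.231 = 115/31.19 = 3.687
ln A = ln(3.687) / 0.231 = 1.3048 / 0.231 = 5.6486
A = e^5.6486 ≈ 283.9 mi²

284 mi²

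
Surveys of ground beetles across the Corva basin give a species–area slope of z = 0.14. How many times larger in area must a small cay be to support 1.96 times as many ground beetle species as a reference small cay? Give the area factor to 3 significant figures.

122

(A₂/A₁)^0.14 = 1.96, so A₂/A₁ = 1.96^(1/0.14) = 1.96^7.143
ln(A₂/A₁) = ln 1.96 / 0.14 = 0.6729 / 0.14 = 4.8067
A₂/A₁ = e^4.8067 ≈ 122.3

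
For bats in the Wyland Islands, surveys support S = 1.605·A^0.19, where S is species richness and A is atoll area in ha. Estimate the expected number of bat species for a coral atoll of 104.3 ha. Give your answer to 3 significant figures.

3.88

S = 1.605 × 104.3^0.19 = 1.605 × 2.418 ≈ 3.881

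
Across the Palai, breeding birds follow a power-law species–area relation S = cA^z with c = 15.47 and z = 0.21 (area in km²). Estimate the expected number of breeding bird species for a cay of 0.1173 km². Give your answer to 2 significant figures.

S = 15.47 × 0.1173^0.21 = 15.47 × 0.6376 ≈ 9.864

9.9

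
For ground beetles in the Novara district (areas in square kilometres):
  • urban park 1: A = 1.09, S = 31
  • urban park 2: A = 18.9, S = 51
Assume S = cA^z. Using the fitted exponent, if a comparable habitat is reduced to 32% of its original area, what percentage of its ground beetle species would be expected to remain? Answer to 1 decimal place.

z = ln(51/31) / ln(18.9/1.09) = 0.4978 / 2.8530 = 0.1745
S_new/S_old = (A_new/A_old)^z = 0.32^0.1745 = exp(0.1745 × -1.1394) = 0.8197

82.0%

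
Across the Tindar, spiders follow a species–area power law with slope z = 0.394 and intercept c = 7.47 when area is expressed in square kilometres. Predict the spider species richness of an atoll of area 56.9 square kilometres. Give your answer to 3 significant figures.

36.7

S = 7.47 × 56.9^0.394
ln S = ln 7.47 + 0.394 × ln 56.9 = 2.0109 + 0.394 × 4.0413 = 3.6032
S = e^3.6032 ≈ 36.71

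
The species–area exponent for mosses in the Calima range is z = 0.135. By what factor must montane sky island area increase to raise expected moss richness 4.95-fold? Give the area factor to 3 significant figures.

(A₂/A₁)^0.135 = 4.95, so A₂/A₁ = 4.95^(1/0.135) = 4.95^7.407
ln(A₂/A₁) = ln 4.95 / 0.135 = 1.5994 / 0.135 = 11.8473
A₂/A₁ = e^11.8473 ≈ 139709

140000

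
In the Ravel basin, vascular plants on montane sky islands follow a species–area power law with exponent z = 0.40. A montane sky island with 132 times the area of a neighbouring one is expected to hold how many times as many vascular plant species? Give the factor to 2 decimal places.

S₂/S₁ = (A₂/A₁)^z = 132^0.4
ln(S₂/S₁) = 0.4 × ln 132 = 0.4 × 4.8828 = 1.9531
S₂/S₁ = e^1.9531 ≈ 7.051

7.05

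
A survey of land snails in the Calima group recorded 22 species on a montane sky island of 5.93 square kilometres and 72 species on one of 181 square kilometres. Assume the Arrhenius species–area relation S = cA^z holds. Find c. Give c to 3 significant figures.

11.9

z = ln(S₂/S₁) / ln(A₂/A₁) = ln(72/22) / ln(181/5.93) = 1.1856 / 3.4185 = 0.3468
c = S₁ / A₁^z = 22 / 5.93^0.3468 = 22 / 1.854 = 11.87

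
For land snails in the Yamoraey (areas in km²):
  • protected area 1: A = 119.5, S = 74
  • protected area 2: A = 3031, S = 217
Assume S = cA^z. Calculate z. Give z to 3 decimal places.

Taking logs: ln S = ln c + z ln A, so z = (ln S₂ − ln S₁)/(ln A₂ − ln A₁).
z = ln(217/74) / ln(3031/119.5) = ln(2.932) / ln(25.36) = 1.0758 / 3.2333 = 0.3327

0.333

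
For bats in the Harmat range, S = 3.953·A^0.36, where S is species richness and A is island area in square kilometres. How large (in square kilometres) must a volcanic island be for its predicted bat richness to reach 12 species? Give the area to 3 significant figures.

21.9 square kilometres

12 = 3.953 × A^0.36  ⇒  A^0.36 = 12/3.953 = 3.036
ln A = ln(3.036) / 0.36 = 1.1104 / 0.36 = 3.0845
A = e^3.0845 ≈ 21.86 square kilometres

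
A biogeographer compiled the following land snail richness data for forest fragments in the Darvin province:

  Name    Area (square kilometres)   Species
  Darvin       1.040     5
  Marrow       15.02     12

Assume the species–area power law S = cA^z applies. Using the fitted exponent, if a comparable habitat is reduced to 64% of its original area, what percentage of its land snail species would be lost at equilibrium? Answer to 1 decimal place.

z = ln(12/5) / ln(15.02/1.04) = 0.8755 / 2.6702 = 0.3279
S_new/S_old = (A_new/A_old)^z = 0.64^0.3279 = exp(0.3279 × -0.4463) = 0.8639
Fraction lost = 1 − 0.8639 = 0.1361

13.6%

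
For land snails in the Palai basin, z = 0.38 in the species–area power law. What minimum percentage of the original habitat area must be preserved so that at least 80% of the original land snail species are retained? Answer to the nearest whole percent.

56%

Need (A_new/A_old)^0.38 = 0.8, so A_new/A_old = 0.8^(1/0.38) = 0.8^2.632
ln(A_new/A_old) = ln 0.8 / 0.38 = -0.2231 / 0.38 = -0.5872
A_new/A_old = e^-0.5872 ≈ 0.5559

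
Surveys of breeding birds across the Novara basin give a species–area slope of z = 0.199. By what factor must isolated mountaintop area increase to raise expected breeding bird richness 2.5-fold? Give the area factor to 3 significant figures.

99.9

(A₂/A₁)^0.199 = 2.5, so A₂/A₁ = 2.5^(1/0.199) = 2.5^5.025
ln(A₂/A₁) = ln 2.5 / 0.199 = 0.9163 / 0.199 = 4.6045
A₂/A₁ = e^4.6045 ≈ 99.93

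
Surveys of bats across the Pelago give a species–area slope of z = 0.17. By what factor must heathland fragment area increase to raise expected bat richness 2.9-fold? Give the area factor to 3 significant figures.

(A₂/A₁)^0.17 = 2.9, so A₂/A₁ = 2.9^(1/0.17) = 2.9^5.882
ln(A₂/A₁) = ln 2.9 / 0.17 = 1.0647 / 0.17 = 6.2630
A₂/A₁ = e^6.2630 ≈ 524.8

525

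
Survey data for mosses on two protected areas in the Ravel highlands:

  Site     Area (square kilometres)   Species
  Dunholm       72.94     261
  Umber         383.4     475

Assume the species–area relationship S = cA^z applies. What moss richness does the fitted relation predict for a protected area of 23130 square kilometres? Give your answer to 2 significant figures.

z = ln(475/261) / ln(383.4/72.94) = 0.5988 / 1.6594 = 0.3608
c = 261 / 72.94^0.3608 = 261 / 4.701 = 55.51
S₃ = 55.51 × 23130^0.3608 = 55.51 × 37.56 ≈ 2085

2100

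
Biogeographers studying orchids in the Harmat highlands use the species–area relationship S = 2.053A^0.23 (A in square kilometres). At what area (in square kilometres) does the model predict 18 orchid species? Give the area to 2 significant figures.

13000 square kilometres

18 = 2.053 × A^0.23  ⇒  A^0.23 = 18/2.053 = 8.768
ln A = ln(8.768) / 0.23 = 2.1711 / 0.23 = 9.4394
A = e^9.4394 ≈ 12575 square kilometres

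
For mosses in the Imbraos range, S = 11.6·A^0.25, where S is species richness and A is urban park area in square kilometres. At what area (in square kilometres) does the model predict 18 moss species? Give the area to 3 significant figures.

5.80 square kilometres

18 = 11.6 × A^0.25  ⇒  A^0.25 = 18/11.6 = 1.552
ln A = ln(1.552) / 0.25 = 0.4394 / 0.25 = 1.7575
A = e^1.7575 ≈ 5.798 square kilometres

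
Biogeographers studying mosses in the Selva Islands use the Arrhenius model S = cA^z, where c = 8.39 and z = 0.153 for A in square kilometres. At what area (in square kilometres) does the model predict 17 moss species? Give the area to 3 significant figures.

101 square kilometres

17 = 8.39 × A^0.153  ⇒  A^0.153 = 17/8.39 = 2.026
ln A = ln(2.026) / 0.153 = 0.7062 / 0.153 = 4.6155
A = e^4.6155 ≈ 101 square kilometres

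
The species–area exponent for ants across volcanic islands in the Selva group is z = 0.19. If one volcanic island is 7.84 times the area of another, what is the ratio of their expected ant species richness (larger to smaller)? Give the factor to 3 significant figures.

S₂/S₁ = (A₂/A₁)^z = 7.84^0.19
ln(S₂/S₁) = 0.19 × ln 7.84 = 0.19 × 2.0592 = 0.3913
S₂/S₁ = e^0.3913 ≈ 1.479

1.48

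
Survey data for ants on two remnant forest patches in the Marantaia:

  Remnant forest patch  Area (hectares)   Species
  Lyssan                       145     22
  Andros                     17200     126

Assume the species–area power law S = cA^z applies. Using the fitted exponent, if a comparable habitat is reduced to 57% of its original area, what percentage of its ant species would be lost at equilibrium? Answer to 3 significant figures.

z = ln(126/22) / ln(17200/145) = 1.7452 / 4.7759 = 0.3654
S_new/S_old = (A_new/A_old)^z = 0.57^0.3654 = exp(0.3654 × -0.5621) = 0.8143
Fraction lost = 1 − 0.8143 = 0.1857

18.6%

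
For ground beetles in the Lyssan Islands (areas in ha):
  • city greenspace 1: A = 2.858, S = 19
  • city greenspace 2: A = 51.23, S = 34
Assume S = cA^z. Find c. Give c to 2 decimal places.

15.37

z = ln(S₂/S₁) / ln(A₂/A₁) = ln(34/19) / ln(51.23/2.858) = 0.5819 / 2.8862 = 0.2016
c = S₁ / A₁^z = 19 / 2.858^0.2016 = 19 / 1.236 = 15.37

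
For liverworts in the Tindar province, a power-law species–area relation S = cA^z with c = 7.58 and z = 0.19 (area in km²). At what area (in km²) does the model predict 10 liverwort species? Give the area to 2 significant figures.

4.3 km²

10 = 7.58 × A^0.19  ⇒  A^0.19 = 10/7.58 = 1.319
ln A = ln(1.319) / 0.19 = 0.2771 / 0.19 = 1.4583
A = e^1.4583 ≈ 4.299 km²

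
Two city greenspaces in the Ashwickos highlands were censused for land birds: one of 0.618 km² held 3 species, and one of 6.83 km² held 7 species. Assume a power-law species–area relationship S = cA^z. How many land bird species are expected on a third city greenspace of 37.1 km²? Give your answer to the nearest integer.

z = ln(7/3) / ln(6.83/0.618) = 0.8473 / 2.4026 = 0.3527
c = 3 / 0.618^0.3527 = 3 / 0.8439 = 3.555
S₃ = 3.555 × 37.1^0.3527 = 3.555 × 3.576 ≈ 12.71

13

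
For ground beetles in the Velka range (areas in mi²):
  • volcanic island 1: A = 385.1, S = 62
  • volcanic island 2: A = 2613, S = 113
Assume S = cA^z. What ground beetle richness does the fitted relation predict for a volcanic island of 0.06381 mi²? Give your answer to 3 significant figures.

z = ln(113/62) / ln(2613/385.1) = 0.6003 / 1.9148 = 0.3135
c = 62 / 385.1^0.3135 = 62 / 6.465 = 9.591
S₃ = 9.591 × 0.06381^0.3135 = 9.591 × 0.422 ≈ 4.048

4.05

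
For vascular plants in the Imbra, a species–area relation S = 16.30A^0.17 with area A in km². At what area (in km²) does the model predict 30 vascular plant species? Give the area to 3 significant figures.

36.2 km²

30 = 16.3 × A^0.17  ⇒  A^0.17 = 30/16.3 = 1.84
ln A = ln(1.84) / 0.17 = 0.6100 / 0.17 = 3.5884
A = e^3.5884 ≈ 36.18 km²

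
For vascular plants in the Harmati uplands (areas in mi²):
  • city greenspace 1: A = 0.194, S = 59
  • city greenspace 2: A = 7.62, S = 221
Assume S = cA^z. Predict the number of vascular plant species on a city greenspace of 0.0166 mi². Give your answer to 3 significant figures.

z = ln(221/59) / ln(7.62/0.194) = 1.3206 / 3.6707 = 0.3598
c = 59 / 0.194^0.3598 = 59 / 0.5543 = 106.4
S₃ = 106.4 × 0.0166^0.3598 = 106.4 × 0.2289 ≈ 24.36

24.4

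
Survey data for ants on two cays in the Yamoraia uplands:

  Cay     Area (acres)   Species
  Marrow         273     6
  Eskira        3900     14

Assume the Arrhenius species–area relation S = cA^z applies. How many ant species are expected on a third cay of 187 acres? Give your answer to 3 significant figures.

z = ln(14/6) / ln(3900/273) = 0.8473 / 2.6593 = 0.3186
c = 6 / 273^0.3186 = 6 / 5.973 = 1.004
S₃ = 1.004 × 187^0.3186 = 1.004 × 5.295 ≈ 5.319

5.32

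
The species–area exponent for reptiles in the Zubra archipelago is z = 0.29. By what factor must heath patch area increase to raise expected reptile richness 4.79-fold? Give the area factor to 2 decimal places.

(A₂/A₁)^0.29 = 4.79, so A₂/A₁ = 4.79^(1/0.29) = 4.79^3.448
ln(A₂/A₁) = ln 4.79 / 0.29 = 1.5665 / 0.29 = 5.4018
A₂/A₁ = e^5.4018 ≈ 221.8

221.81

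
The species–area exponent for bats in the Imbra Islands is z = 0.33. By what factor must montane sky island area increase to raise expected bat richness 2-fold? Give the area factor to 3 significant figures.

(A₂/A₁)^0.33 = 2, so A₂/A₁ = 2^(1/0.33) = 2^3.03
ln(A₂/A₁) = ln 2 / 0.33 = 0.6931 / 0.33 = 2.1004
A₂/A₁ = e^2.1004 ≈ 8.17

8.17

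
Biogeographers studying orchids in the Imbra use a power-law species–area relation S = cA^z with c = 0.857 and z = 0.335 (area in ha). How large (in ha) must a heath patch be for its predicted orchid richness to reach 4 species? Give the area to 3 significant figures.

4 = 0.857 × A^0.335  ⇒  A^0.335 = 4/0.857 = 4.667
ln A = ln(4.667) / 0.335 = 1.5406 / 0.335 = 4.5988
A = e^4.5988 ≈ 99.37 ha

99.4 ha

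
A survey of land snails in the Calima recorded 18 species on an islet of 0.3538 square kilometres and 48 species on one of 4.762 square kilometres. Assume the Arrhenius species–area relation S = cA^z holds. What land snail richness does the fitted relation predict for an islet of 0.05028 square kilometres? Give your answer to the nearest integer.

9

z = ln(48/18) / ln(4.762/0.3538) = 0.9808 / 2.5997 = 0.3773
c = 18 / 0.3538^0.3773 = 18 / 0.6757 = 26.64
S₃ = 26.64 × 0.05028^0.3773 = 26.64 × 0.3236 ≈ 8.621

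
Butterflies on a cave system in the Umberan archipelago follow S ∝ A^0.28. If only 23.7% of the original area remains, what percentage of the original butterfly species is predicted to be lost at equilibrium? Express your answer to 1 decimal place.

S_new/S_old = (A_new/A_old)^z = 0.237^0.28
= exp(0.28 × ln 0.237) = exp(0.28 × -1.4397) = exp(-0.4031) ≈ 0.6682
Fraction lost = 1 − 0.6682 = 0.3318

33.2%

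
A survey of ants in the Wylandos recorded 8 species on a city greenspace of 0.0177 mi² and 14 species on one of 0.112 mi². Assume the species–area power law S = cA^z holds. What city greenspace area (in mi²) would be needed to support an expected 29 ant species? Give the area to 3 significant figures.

1.24 mi²

z = ln(14/8) / ln(0.112/0.0177) = 0.5596 / 1.8449 = 0.3033
c = 8 / 0.0177^0.3033 = 8 / 0.2941 = 27.2
A = (29/27.2)^(1/0.3033) ⇒ ln A = ln(1.066)/0.3033 = 0.2116
A = e^0.2116 ≈ 1.236 mi²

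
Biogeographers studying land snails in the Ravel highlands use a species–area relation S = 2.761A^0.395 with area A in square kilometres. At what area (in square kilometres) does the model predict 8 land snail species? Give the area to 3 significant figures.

8 = 2.761 × A^0.395  ⇒  A^0.395 = 8/2.761 = 2.898
ln A = ln(2.898) / 0.395 = 1.0638 / 0.395 = 2.6933
A = e^2.6933 ≈ 14.78 square kilometres

14.8 square kilometres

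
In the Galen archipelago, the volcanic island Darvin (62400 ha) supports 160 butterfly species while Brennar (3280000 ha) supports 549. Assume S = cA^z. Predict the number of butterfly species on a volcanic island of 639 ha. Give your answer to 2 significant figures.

38

z = ln(549/160) / ln(3280000/62400) = 1.2329 / 3.9620 = 0.3112
c = 160 / 62400^0.3112 = 160 / 31.06 = 5.151
S₃ = 5.151 × 639^0.3112 = 5.151 × 7.465 ≈ 38.46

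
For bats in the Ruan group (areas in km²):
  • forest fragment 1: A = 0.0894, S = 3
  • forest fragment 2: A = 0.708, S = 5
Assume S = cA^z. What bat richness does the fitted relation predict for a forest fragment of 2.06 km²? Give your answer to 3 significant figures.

z = ln(5/3) / ln(0.708/0.0894) = 0.5108 / 2.0693 = 0.2469
c = 3 / 0.0894^0.2469 = 3 / 0.551 = 5.445
S₃ = 5.445 × 2.06^0.2469 = 5.445 × 1.195 ≈ 6.508

6.51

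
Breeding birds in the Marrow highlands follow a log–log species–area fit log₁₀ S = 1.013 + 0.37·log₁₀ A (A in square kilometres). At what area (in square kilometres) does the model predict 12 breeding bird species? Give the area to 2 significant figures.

12 = 10.3 × A^0.37  ⇒  A^0.37 = 12/10.3 = 1.165
ln A = ln(1.165) / 0.37 = 0.1524 / 0.37 = 0.4119
A = e^0.4119 ≈ 1.51 square kilometres

1.5 square kilometres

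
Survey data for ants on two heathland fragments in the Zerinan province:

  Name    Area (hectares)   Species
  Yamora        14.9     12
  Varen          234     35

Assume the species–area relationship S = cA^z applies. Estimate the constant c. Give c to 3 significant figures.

z = ln(S₂/S₁) / ln(A₂/A₁) = ln(35/12) / ln(234/14.9) = 1.0704 / 2.7540 = 0.3887
c = S₁ / A₁^z = 12 / 14.9^0.3887 = 12 / 2.858 = 4.199

4.20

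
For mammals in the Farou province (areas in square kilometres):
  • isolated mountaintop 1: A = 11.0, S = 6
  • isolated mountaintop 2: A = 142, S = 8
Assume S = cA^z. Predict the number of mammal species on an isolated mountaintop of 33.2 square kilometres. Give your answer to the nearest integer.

z = ln(8/6) / ln(142/11) = 0.2877 / 2.5579 = 0.1125
c = 6 / 11^0.1125 = 6 / 1.31 = 4.582
S₃ = 4.582 × 33.2^0.1125 = 4.582 × 1.483 ≈ 6.794

7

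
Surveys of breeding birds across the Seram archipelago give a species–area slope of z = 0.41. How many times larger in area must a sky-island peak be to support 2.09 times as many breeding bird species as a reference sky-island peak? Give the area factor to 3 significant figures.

(A₂/A₁)^0.41 = 2.09, so A₂/A₁ = 2.09^(1/0.41) = 2.09^2.439
ln(A₂/A₁) = ln 2.09 / 0.41 = 0.7372 / 0.41 = 1.7980
A₂/A₁ = e^1.7980 ≈ 6.037

6.04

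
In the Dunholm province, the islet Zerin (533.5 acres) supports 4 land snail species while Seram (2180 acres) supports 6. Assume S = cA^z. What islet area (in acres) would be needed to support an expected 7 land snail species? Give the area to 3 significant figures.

z = ln(6/4) / ln(2180/533.5) = 0.4055 / 1.4076 = 0.2880
c = 4 / 533.5^0.2880 = 4 / 6.103 = 0.6554
A = (7/0.6554)^(1/0.2880) ⇒ ln A = ln(10.68)/0.2880 = 8.2222
A = e^8.2222 ≈ 3723 acres

3720 acres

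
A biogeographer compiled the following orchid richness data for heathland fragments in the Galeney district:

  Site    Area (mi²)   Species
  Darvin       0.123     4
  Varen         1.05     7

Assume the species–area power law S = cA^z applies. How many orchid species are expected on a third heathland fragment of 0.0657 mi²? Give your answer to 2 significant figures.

3.4

z = ln(7/4) / ln(1.05/0.123) = 0.5596 / 2.1444 = 0.2610
c = 4 / 0.123^0.2610 = 4 / 0.5788 = 6.911
S₃ = 6.911 × 0.0657^0.2610 = 6.911 × 0.4914 ≈ 3.396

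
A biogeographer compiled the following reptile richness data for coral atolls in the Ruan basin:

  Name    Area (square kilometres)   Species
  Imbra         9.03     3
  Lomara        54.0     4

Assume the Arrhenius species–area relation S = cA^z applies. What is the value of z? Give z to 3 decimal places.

0.161

Taking logs: ln S = ln c + z ln A, so z = (ln S₂ − ln S₁)/(ln A₂ − ln A₁).
z = ln(4/3) / ln(54/9.03) = ln(1.333) / ln(5.98) = 0.2877 / 1.7884 = 0.1609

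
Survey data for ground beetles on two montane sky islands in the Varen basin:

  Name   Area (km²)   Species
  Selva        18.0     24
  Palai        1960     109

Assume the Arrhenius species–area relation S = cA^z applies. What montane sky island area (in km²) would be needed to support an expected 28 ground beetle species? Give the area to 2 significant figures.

29 km²

z = ln(109/24) / ln(1960/18) = 1.5133 / 4.6903 = 0.3226
c = 24 / 18^0.3226 = 24 / 2.541 = 9.445
A = (28/9.445)^(1/0.3226) ⇒ ln A = ln(2.964)/0.3226 = 3.3681
A = e^3.3681 ≈ 29.02 km²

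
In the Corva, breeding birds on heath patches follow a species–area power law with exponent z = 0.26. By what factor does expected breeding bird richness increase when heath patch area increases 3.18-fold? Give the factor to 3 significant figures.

S₂/S₁ = (A₂/A₁)^z = 3.18^0.26
ln(S₂/S₁) = 0.26 × ln 3.18 = 0.26 × 1.1569 = 0.3008
S₂/S₁ = e^0.3008 ≈ 1.351

1.35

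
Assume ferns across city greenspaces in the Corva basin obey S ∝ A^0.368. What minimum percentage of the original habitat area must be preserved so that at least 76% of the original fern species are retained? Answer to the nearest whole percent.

47%

Need (A_new/A_old)^0.368 = 0.76, so A_new/A_old = 0.76^(1/0.368) = 0.76^2.717
ln(A_new/A_old) = ln 0.76 / 0.368 = -0.2744 / 0.368 = -0.7458
A_new/A_old = e^-0.7458 ≈ 0.4744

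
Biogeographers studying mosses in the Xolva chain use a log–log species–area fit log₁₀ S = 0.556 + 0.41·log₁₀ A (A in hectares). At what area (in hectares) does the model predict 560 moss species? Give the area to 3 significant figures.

222000 hectares

560 = 3.597 × A^0.41  ⇒  A^0.41 = 560/3.597 = 155.7
ln A = ln(155.7) / 0.41 = 5.0477 / 0.41 = 12.3115
A = e^12.3115 ≈ 222229 hectares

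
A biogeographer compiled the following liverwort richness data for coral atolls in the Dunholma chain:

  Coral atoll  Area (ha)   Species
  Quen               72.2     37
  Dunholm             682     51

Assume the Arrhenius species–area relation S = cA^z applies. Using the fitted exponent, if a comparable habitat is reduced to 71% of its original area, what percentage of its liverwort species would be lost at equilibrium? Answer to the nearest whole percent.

z = ln(51/37) / ln(682/72.2) = 0.3209 / 2.2456 = 0.1429
S_new/S_old = (A_new/A_old)^z = 0.71^0.1429 = exp(0.1429 × -0.3425) = 0.9522
Fraction lost = 1 − 0.9522 = 0.04777

5%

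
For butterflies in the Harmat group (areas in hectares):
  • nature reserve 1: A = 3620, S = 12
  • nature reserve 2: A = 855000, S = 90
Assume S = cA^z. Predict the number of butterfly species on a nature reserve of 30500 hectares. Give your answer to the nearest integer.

z = ln(90/12) / ln(855000/3620) = 2.0149 / 5.4646 = 0.3687
c = 12 / 3620^0.3687 = 12 / 20.52 = 0.5848
S₃ = 0.5848 × 30500^0.3687 = 0.5848 × 45.02 ≈ 26.33

26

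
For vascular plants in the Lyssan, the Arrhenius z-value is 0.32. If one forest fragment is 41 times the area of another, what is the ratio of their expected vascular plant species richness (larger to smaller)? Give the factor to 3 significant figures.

S₂/S₁ = (A₂/A₁)^z = 41^0.32
ln(S₂/S₁) = 0.32 × ln 41 = 0.32 × 3.7136 = 1.1883
S₂/S₁ = e^1.1883 ≈ 3.282

3.28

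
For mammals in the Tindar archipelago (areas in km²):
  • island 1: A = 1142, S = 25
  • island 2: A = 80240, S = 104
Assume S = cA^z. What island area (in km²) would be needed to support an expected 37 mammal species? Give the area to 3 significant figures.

z = ln(104/25) / ln(80240/1142) = 1.4255 / 4.2522 = 0.3352
c = 25 / 1142^0.3352 = 25 / 10.59 = 2.36
A = (37/2.36)^(1/0.3352) ⇒ ln A = ln(15.68)/0.3352 = 8.2100
A = e^8.2100 ≈ 3677 km²

3680 km²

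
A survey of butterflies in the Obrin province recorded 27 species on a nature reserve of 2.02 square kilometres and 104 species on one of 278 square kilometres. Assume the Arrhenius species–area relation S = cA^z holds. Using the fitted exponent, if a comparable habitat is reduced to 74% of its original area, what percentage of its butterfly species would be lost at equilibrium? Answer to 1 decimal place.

z = ln(104/27) / ln(278/2.02) = 1.3486 / 4.9245 = 0.2738
S_new/S_old = (A_new/A_old)^z = 0.74^0.2738 = exp(0.2738 × -0.3011) = 0.9209
Fraction lost = 1 − 0.9209 = 0.07915

7.9%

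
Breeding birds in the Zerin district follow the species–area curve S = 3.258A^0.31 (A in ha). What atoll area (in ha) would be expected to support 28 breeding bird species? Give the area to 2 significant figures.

28 = 3.258 × A^0.31  ⇒  A^0.31 = 28/3.258 = 8.594
ln A = ln(8.594) / 0.31 = 2.1511 / 0.31 = 6.9390
A = e^6.9390 ≈ 1032 ha

1000 ha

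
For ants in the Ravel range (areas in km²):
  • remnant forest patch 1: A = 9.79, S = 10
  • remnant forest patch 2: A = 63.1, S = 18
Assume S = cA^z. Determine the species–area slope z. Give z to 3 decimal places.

Taking logs: ln S = ln c + z ln A, so z = (ln S₂ − ln S₁)/(ln A₂ − ln A₁).
z = ln(18/10) / ln(63.1/9.79) = ln(1.8) / ln(6.445) = 0.5878 / 1.8634 = 0.3154

0.315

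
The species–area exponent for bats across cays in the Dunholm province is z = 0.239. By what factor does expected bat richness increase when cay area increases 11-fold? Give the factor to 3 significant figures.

1.77

S₂/S₁ = (A₂/A₁)^z = 11^0.239
ln(S₂/S₁) = 0.239 × ln 11 = 0.239 × 2.3979 = 0.5731
S₂/S₁ = e^0.5731 ≈ 1.774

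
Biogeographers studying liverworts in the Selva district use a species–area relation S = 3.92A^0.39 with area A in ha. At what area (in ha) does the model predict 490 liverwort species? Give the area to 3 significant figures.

490 = 3.92 × A^0.39  ⇒  A^0.39 = 490/3.92 = 125
ln A = ln(125) / 0.39 = 4.8283 / 0.39 = 12.3803
A = e^12.3803 ≈ 238063 ha

238000 ha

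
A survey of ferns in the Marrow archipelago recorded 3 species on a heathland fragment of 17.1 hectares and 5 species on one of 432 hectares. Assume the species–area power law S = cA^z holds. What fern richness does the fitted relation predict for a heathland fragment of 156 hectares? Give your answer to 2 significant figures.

4.3

z = ln(5/3) / ln(432/17.1) = 0.5108 / 3.2293 = 0.1582
c = 3 / 17.1^0.1582 = 3 / 1.567 = 1.915
S₃ = 1.915 × 156^0.1582 = 1.915 × 2.223 ≈ 4.256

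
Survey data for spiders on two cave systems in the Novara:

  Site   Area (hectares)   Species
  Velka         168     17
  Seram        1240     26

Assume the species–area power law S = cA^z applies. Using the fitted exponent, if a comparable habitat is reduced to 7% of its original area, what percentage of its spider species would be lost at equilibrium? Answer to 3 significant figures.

z = ln(26/17) / ln(1240/168) = 0.4249 / 1.9989 = 0.2126
S_new/S_old = (A_new/A_old)^z = 0.07^0.2126 = exp(0.2126 × -2.6593) = 0.5682
Fraction lost = 1 − 0.5682 = 0.4318

43.2%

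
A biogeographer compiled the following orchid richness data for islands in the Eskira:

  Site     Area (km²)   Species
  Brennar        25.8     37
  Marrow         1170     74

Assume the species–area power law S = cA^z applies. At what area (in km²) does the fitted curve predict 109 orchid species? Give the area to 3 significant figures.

9860 km²

z = ln(74/37) / ln(1170/25.8) = 0.6931 / 3.8144 = 0.1817
c = 37 / 25.8^0.1817 = 37 / 1.805 = 20.5
A = (109/20.5)^(1/0.1817) ⇒ ln A = ln(5.318)/0.1817 = 9.1960
A = e^9.1960 ≈ 9857 km²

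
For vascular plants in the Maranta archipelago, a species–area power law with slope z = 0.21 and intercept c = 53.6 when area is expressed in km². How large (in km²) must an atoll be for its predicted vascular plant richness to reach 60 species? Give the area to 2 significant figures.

1.7 km²

60 = 53.6 × A^0.21  ⇒  A^0.21 = 60/53.6 = 1.119
ln A = ln(1.119) / 0.21 = 0.1128 / 0.21 = 0.5371
A = e^0.5371 ≈ 1.711 km²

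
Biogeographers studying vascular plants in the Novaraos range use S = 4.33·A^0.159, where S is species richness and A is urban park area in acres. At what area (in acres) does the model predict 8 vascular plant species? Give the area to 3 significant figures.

47.5 acres

8 = 4.33 × A^0.159  ⇒  A^0.159 = 8/4.33 = 1.848
ln A = ln(1.848) / 0.159 = 0.6139 / 0.159 = 3.8608
A = e^3.8608 ≈ 47.51 acres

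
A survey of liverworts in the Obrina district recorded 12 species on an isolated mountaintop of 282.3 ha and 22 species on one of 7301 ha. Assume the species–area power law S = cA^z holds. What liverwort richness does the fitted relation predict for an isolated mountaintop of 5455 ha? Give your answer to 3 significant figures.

20.8

z = ln(22/12) / ln(7301/282.3) = 0.6061 / 3.2528 = 0.1863
c = 12 / 282.3^0.1863 = 12 / 2.862 = 4.193
S₃ = 4.193 × 5455^0.1863 = 4.193 × 4.97 ≈ 20.84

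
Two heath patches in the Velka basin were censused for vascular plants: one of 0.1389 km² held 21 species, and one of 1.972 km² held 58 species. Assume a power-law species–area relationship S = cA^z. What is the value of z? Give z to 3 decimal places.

Taking logs: ln S = ln c + z ln A, so z = (ln S₂ − ln S₁)/(ln A₂ − ln A₁).
z = ln(58/21) / ln(1.972/0.1389) = ln(2.762) / ln(14.2) = 1.0159 / 2.6530 = 0.3829

0.383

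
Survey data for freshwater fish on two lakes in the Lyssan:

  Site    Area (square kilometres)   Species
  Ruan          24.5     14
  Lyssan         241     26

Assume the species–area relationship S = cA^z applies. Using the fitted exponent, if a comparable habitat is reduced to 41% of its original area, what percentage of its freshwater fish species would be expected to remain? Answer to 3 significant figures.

z = ln(26/14) / ln(241/24.5) = 0.6190 / 2.2861 = 0.2708
S_new/S_old = (A_new/A_old)^z = 0.41^0.2708 = exp(0.2708 × -0.8916) = 0.7855

78.6%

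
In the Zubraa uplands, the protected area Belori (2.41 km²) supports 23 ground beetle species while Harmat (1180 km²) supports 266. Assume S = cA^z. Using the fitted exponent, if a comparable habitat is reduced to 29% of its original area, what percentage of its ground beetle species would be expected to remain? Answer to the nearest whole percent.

61%

z = ln(266/23) / ln(1180/2.41) = 2.4480 / 6.1936 = 0.3952
S_new/S_old = (A_new/A_old)^z = 0.29^0.3952 = exp(0.3952 × -1.2379) = 0.6131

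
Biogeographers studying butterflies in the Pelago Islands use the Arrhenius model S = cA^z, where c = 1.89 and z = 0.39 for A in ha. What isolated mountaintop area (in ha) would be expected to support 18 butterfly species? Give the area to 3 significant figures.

18 = 1.89 × A^0.39  ⇒  A^0.39 = 18/1.89 = 9.524
ln A = ln(9.524) / 0.39 = 2.2538 / 0.39 = 5.7790
A = e^5.7790 ≈ 323.4 ha

323 ha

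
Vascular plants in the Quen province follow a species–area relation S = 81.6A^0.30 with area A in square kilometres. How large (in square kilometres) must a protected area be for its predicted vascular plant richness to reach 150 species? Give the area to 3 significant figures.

150 = 81.6 × A^0.3  ⇒  A^0.3 = 150/81.6 = 1.838
ln A = ln(1.838) / 0.3 = 0.6088 / 0.3 = 2.0294
A = e^2.0294 ≈ 7.609 square kilometres

7.61 square kilometres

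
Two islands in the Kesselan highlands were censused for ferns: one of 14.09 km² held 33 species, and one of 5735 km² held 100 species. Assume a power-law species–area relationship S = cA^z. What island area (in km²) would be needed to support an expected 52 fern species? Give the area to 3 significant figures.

166 km²

z = ln(100/33) / ln(5735/14.09) = 1.1087 / 6.0089 = 0.1845
c = 33 / 14.09^0.1845 = 33 / 1.629 = 20.26
A = (52/20.26)^(1/0.1845) ⇒ ln A = ln(2.567)/0.1845 = 5.1101
A = e^5.1101 ≈ 165.7 km²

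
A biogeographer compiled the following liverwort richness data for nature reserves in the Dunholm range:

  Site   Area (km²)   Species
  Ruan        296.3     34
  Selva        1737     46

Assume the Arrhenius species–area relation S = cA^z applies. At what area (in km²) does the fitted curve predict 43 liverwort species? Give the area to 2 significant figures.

z = ln(46/34) / ln(1737/296.3) = 0.3023 / 1.7685 = 0.1709
c = 34 / 296.3^0.1709 = 34 / 2.645 = 12.85
A = (43/12.85)^(1/0.1709) ⇒ ln A = ln(3.345)/0.1709 = 7.0653
A = e^7.0653 ≈ 1171 km²

1200 km²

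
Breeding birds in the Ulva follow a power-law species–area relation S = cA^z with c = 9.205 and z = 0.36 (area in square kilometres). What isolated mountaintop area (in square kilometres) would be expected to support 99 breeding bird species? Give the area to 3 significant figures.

734 square kilometres

99 = 9.205 × A^0.36  ⇒  A^0.36 = 99/9.205 = 10.76
ln A = ln(10.76) / 0.36 = 2.3754 / 0.36 = 6.5983
A = e^6.5983 ≈ 733.8 square kilometres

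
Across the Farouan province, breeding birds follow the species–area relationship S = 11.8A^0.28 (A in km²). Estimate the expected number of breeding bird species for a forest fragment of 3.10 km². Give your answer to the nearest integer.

S = 11.8 × 3.1^0.28
ln S = ln 11.8 + 0.28 × ln 3.1 = 2.4681 + 0.28 × 1.1314 = 2.7849
S = e^2.7849 ≈ 16.2

16 species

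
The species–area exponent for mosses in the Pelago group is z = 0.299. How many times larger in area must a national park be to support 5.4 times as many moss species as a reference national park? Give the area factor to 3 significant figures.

281

(A₂/A₁)^0.299 = 5.4, so A₂/A₁ = 5.4^(1/0.299) = 5.4^3.344
ln(A₂/A₁) = ln 5.4 / 0.299 = 1.6864 / 0.299 = 5.6401
A₂/A₁ = e^5.6401 ≈ 281.5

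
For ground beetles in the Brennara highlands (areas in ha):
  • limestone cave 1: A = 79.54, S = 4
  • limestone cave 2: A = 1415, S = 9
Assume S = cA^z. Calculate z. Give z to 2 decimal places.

0.28

Taking logs: ln S = ln c + z ln A, so z = (ln S₂ − ln S₁)/(ln A₂ − ln A₁).
z = ln(9/4) / ln(1415/79.54) = ln(2.25) / ln(17.79) = 0.8109 / 2.8786 = 0.2817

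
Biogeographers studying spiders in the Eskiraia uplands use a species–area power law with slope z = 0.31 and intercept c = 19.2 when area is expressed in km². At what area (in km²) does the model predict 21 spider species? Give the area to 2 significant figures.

21 = 19.2 × A^0.31  ⇒  A^0.31 = 21/19.2 = 1.094
ln A = ln(1.094) / 0.31 = 0.0896 / 0.31 = 0.2891
A = e^0.2891 ≈ 1.335 km²

1.3 km²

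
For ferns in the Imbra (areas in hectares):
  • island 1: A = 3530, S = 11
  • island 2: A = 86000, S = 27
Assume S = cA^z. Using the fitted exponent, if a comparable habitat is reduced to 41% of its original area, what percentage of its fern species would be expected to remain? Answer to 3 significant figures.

z = ln(27/11) / ln(86000/3530) = 0.8979 / 3.1930 = 0.2812
S_new/S_old = (A_new/A_old)^z = 0.41^0.2812 = exp(0.2812 × -0.8916) = 0.7782

77.8%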